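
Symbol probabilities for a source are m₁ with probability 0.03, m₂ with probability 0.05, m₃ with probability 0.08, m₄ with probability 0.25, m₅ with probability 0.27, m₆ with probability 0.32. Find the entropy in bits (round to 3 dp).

2.195 bits

H = −Σ pᵢ log₂ pᵢ.
−0.03·log₂(0.03) = 0.1518
−0.05·log₂(0.05) = 0.2161
−0.08·log₂(0.08) = 0.2915
−0.25·log₂(0.25) = 0.5000
−0.27·log₂(0.27) = 0.5100
−0.32·log₂(0.32) = 0.5260
Sum ≈ 2.1954 → 2.195 bits.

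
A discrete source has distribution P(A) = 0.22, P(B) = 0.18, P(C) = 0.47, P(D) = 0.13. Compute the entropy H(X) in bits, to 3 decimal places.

1.820 bits

H = −Σ pᵢ log₂ pᵢ.
−0.22·log₂(0.22) = 0.4806
−0.18·log₂(0.18) = 0.4453
−0.47·log₂(0.47) = 0.5120
−0.13·log₂(0.13) = 0.3826
Sum ≈ 1.8205 → 1.820 bits.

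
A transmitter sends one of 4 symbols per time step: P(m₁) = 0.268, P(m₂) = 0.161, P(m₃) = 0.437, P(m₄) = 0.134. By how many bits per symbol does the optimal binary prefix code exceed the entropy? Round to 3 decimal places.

0.014 bits

Entropy H = −Σ p log₂ p ≈ 1.8438 bits.
Huffman merges: 67/500+161/1000→59/200; 67/250+59/200→563/1000; 437/1000+563/1000→1. L = 929/500 ≈ 1.8580.
L − H = 1.8580 − 1.8438 = 0.014 bits.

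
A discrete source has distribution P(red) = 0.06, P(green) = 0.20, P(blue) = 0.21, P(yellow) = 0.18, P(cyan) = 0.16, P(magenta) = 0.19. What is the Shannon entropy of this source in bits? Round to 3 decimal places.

2.504 bits

H = −Σ pᵢ log₂ pᵢ.
−0.06·log₂(0.06) = 0.2435
−0.20·log₂(0.20) = 0.4644
−0.21·log₂(0.21) = 0.4728
−0.18·log₂(0.18) = 0.4453
−0.16·log₂(0.16) = 0.4230
−0.19·log₂(0.19) = 0.4552
Sum ≈ 2.5043 → 2.504 bits.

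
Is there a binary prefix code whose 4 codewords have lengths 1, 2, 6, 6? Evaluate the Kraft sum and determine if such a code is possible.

0.78125; yes

With common denominator 2^6 = 64: Σ 2^(−ℓᵢ) = 32/64 + 16/64 + 1/64 + 1/64 = 50/64 = 0.78125.
Kraft's inequality requires Σ ≤ 1; here Σ = 0.78125 ≤ 1, so such a prefix code exists.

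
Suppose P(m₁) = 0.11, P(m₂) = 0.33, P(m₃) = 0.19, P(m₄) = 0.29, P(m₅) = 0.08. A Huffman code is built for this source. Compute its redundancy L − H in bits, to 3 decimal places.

0.047 bits

Entropy H = −Σ p log₂ p ≈ 2.1427 bits.
Huffman merges: 2/25+11/100→19/100; 19/100+19/100→19/50; 29/100+33/100→31/50; 19/50+31/50→1. L = 219/100 ≈ 2.1900.
L − H = 2.1900 − 2.1427 = 0.047 bits.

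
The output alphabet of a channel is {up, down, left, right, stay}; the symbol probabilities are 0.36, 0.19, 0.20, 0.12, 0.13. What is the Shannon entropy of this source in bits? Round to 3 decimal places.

H = −Σ pᵢ log₂ pᵢ.
−0.36·log₂(0.36) = 0.5306
−0.19·log₂(0.19) = 0.4552
−0.20·log₂(0.20) = 0.4644
−0.12·log₂(0.12) = 0.3671
−0.13·log₂(0.13) = 0.3826
Sum ≈ 2.1999 → 2.200 bits.

2.200 bits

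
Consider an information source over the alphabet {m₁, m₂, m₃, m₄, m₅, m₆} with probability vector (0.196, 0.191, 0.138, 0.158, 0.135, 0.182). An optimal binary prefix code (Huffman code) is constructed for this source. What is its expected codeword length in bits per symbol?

Repeatedly combine the two least-probable nodes; the expected code length is the sum of the merged weights.
merge 27/200 + 69/500 → 273/1000
merge 79/500 + 91/500 → 17/50
merge 191/1000 + 49/250 → 387/1000
merge 273/1000 + 17/50 → 613/1000
merge 387/1000 + 613/1000 → 1
L = 273/1000 + 17/50 + 387/1000 + 613/1000 + 1 = 2613/1000 = 2.613 bits/symbol.

2.613 bits/symbol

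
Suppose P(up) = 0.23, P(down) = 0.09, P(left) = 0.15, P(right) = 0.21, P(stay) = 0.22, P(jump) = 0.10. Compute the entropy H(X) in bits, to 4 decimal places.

2.4965 bits

H = −Σ pᵢ log₂ pᵢ.
−0.23·log₂(0.23) = 0.4877
−0.09·log₂(0.09) = 0.3127
−0.15·log₂(0.15) = 0.4105
−0.21·log₂(0.21) = 0.4728
−0.22·log₂(0.22) = 0.4806
−0.10·log₂(0.10) = 0.3322
Sum ≈ 2.4965 → 2.4965 bits.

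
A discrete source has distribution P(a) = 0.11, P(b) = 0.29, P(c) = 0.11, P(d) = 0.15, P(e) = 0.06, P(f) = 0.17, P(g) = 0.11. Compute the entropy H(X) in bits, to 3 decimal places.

H = −Σ pᵢ log₂ pᵢ.
−0.11·log₂(0.11) = 0.3503
−0.29·log₂(0.29) = 0.5179
−0.11·log₂(0.11) = 0.3503
−0.15·log₂(0.15) = 0.4105
−0.06·log₂(0.06) = 0.2435
−0.17·log₂(0.17) = 0.4346
−0.11·log₂(0.11) = 0.3503
Sum ≈ 2.6574 → 2.657 bits.

2.657 bits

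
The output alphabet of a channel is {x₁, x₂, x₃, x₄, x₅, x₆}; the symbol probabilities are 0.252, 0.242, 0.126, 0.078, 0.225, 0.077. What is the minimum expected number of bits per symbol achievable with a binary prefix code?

Repeatedly combine the two least-probable nodes; the expected code length is the sum of the merged weights.
merge 77/1000 + 39/500 → 31/200
merge 63/500 + 31/200 → 281/1000
merge 9/40 + 121/500 → 467/1000
merge 63/250 + 281/1000 → 533/1000
merge 467/1000 + 533/1000 → 1
L = 31/200 + 281/1000 + 467/1000 + 533/1000 + 1 = 609/250 = 2.436 bits/symbol.

2.436 bits/symbol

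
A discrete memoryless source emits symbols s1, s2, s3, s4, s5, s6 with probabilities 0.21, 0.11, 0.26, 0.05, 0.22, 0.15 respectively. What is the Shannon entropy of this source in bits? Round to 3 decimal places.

2.436 bits

H = −Σ pᵢ log₂ pᵢ.
−0.21·log₂(0.21) = 0.4728
−0.11·log₂(0.11) = 0.3503
−0.26·log₂(0.26) = 0.5053
−0.05·log₂(0.05) = 0.2161
−0.22·log₂(0.22) = 0.4806
−0.15·log₂(0.15) = 0.4105
Sum ≈ 2.4356 → 2.436 bits.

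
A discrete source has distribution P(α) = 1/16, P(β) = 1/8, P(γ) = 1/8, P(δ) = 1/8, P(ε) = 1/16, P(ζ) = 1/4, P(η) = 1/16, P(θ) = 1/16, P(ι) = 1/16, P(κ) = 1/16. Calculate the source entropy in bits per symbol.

3.125 bits

Each probability is a power of 1/2, so log₂(1/p) is an integer.
H = Σ p·log₂(1/p) = 1/16·4 + 1/8·3 + 1/8·3 + 1/8·3 + 1/16·4 + 1/4·2 + 1/16·4 + 1/16·4 + 1/16·4 + 1/16·4 = 3.125 bits.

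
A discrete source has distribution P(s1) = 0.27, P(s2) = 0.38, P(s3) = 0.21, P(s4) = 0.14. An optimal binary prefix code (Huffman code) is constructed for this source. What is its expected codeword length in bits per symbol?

1.97 bits/symbol

Repeatedly combine the two least-probable nodes; the expected code length is the sum of the merged weights.
merge 7/50 + 21/100 → 7/20
merge 27/100 + 7/20 → 31/50
merge 19/50 + 31/50 → 1
L = 7/20 + 31/50 + 1 = 197/100 = 1.97 bits/symbol.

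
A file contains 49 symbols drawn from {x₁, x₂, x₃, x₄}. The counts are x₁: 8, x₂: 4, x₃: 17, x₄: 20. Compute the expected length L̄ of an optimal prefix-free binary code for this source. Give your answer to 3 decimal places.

1.837 bits/symbol

Probabilities are the counts divided by 49.
Repeatedly combine the two least-probable nodes; the expected code length is the sum of the merged weights.
merge 4/49 + 8/49 → 12/49
merge 12/49 + 17/49 → 29/49
merge 20/49 + 29/49 → 1
L = 12/49 + 29/49 + 1 = 90/49 ≈ 1.837 bits/symbol.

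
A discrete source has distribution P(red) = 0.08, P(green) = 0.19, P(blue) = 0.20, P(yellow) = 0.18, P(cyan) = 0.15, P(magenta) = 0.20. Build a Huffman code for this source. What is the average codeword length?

2.6 bits/symbol

Repeatedly combine the two least-probable nodes; the expected code length is the sum of the merged weights.
merge 2/25 + 3/20 → 23/100
merge 9/50 + 19/100 → 37/100
merge 1/5 + 1/5 → 2/5
merge 23/100 + 37/100 → 3/5
merge 2/5 + 3/5 → 1
L = 23/100 + 37/100 + 2/5 + 3/5 + 1 = 13/5 = 2.6 bits/symbol.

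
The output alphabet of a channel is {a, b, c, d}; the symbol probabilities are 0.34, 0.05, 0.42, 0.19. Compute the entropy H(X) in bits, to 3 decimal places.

1.726 bits

H = −Σ pᵢ log₂ pᵢ.
−0.34·log₂(0.34) = 0.5292
−0.05·log₂(0.05) = 0.2161
−0.42·log₂(0.42) = 0.5256
−0.19·log₂(0.19) = 0.4552
Sum ≈ 1.7261 → 1.726 bits.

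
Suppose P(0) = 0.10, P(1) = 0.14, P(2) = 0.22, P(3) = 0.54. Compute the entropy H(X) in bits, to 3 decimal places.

H = −Σ pᵢ log₂ pᵢ.
−0.10·log₂(0.10) = 0.3322
−0.14·log₂(0.14) = 0.3971
−0.22·log₂(0.22) = 0.4806
−0.54·log₂(0.54) = 0.4800
Sum ≈ 1.6899 → 1.690 bits.

1.690 bits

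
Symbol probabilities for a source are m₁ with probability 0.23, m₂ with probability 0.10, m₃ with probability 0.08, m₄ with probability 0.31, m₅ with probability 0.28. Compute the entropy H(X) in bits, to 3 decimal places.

H = −Σ pᵢ log₂ pᵢ.
−0.23·log₂(0.23) = 0.4877
−0.10·log₂(0.10) = 0.3322
−0.08·log₂(0.08) = 0.2915
−0.31·log₂(0.31) = 0.5238
−0.28·log₂(0.28) = 0.5142
Sum ≈ 2.1494 → 2.149 bits.

2.149 bits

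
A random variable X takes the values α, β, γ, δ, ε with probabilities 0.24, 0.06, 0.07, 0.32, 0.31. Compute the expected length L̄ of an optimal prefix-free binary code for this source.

2.13 bits/symbol

Repeatedly combine the two least-probable nodes; the expected code length is the sum of the merged weights.
merge 3/50 + 7/100 → 13/100
merge 13/100 + 6/25 → 37/100
merge 31/100 + 8/25 → 63/100
merge 37/100 + 63/100 → 1
L = 13/100 + 37/100 + 63/100 + 1 = 213/100 = 2.13 bits/symbol.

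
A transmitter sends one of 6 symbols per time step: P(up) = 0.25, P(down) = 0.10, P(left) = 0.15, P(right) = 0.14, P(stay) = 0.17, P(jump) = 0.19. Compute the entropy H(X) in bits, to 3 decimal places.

2.530 bits

H = −Σ pᵢ log₂ pᵢ.
−0.25·log₂(0.25) = 0.5000
−0.10·log₂(0.10) = 0.3322
−0.15·log₂(0.15) = 0.4105
−0.14·log₂(0.14) = 0.3971
−0.17·log₂(0.17) = 0.4346
−0.19·log₂(0.19) = 0.4552
Sum ≈ 2.5297 → 2.530 bits.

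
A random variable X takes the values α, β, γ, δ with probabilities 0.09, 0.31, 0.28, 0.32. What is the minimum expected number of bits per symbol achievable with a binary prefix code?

Repeatedly combine the two least-probable nodes; the expected code length is the sum of the merged weights.
merge 9/100 + 7/25 → 37/100
merge 31/100 + 8/25 → 63/100
merge 37/100 + 63/100 → 1
L = 37/100 + 63/100 + 1 = 2 bits/symbol.

2 bits/symbol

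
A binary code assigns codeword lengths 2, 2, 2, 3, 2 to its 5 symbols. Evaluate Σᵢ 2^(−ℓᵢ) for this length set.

1.125

With common denominator 2^3 = 8: Σ 2^(−ℓᵢ) = 2/8 + 2/8 + 2/8 + 1/8 + 2/8 = 9/8 = 1.125.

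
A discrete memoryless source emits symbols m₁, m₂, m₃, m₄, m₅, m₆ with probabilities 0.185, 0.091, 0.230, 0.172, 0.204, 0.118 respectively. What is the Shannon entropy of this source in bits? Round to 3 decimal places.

H = −Σ pᵢ log₂ pᵢ.
−0.185·log₂(0.185) = 0.4504
−0.091·log₂(0.091) = 0.3147
−0.230·log₂(0.230) = 0.4877
−0.172·log₂(0.172) = 0.4368
−0.204·log₂(0.204) = 0.4678
−0.118·log₂(0.118) = 0.3638
Sum ≈ 2.5212 → 2.521 bits.

2.521 bits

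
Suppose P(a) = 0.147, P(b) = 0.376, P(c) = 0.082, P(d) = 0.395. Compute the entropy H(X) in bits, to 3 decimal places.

H = −Σ pᵢ log₂ pᵢ.
−0.147·log₂(0.147) = 0.4066
−0.376·log₂(0.376) = 0.5306
−0.082·log₂(0.082) = 0.2959
−0.395·log₂(0.395) = 0.5293
Sum ≈ 1.7624 → 1.762 bits.

1.762 bits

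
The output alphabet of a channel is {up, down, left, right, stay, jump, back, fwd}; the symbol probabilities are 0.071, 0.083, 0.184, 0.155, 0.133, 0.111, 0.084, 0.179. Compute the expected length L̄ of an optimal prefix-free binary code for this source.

Repeatedly combine the two least-probable nodes; the expected code length is the sum of the merged weights.
merge 71/1000 + 83/1000 → 77/500
merge 21/250 + 111/1000 → 39/200
merge 133/1000 + 77/500 → 287/1000
merge 31/200 + 179/1000 → 167/500
merge 23/125 + 39/200 → 379/1000
merge 287/1000 + 167/500 → 621/1000
merge 379/1000 + 621/1000 → 1
L = 77/500 + 39/200 + 287/1000 + 167/500 + 379/1000 + 621/1000 + 1 = 297/100 = 2.97 bits/symbol.

2.97 bits/symbol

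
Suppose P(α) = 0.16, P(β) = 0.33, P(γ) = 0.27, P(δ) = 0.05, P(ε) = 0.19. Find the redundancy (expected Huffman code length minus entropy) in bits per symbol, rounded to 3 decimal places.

Entropy H = −Σ p log₂ p ≈ 2.1322 bits.
Huffman merges: 1/20+4/25→21/100; 19/100+21/100→2/5; 27/100+33/100→3/5; 2/5+3/5→1. L = 221/100 ≈ 2.2100.
L − H = 2.2100 − 2.1322 = 0.078 bits.

0.078 bits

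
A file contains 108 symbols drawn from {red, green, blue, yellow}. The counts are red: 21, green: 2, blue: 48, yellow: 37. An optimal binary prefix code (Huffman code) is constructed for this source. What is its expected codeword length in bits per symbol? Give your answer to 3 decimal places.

1.769 bits/symbol

Probabilities are the counts divided by 108.
Repeatedly combine the two least-probable nodes; the expected code length is the sum of the merged weights.
merge 1/54 + 7/36 → 23/108
merge 23/108 + 37/108 → 5/9
merge 4/9 + 5/9 → 1
L = 23/108 + 5/9 + 1 = 191/108 ≈ 1.769 bits/symbol.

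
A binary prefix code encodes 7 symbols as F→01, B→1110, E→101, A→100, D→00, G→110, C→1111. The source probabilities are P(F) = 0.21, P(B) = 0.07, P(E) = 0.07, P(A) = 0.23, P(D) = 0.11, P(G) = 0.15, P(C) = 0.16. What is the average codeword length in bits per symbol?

L̄ = Σ pᵢ·ℓᵢ = 0.21·2 + 0.07·4 + 0.07·3 + 0.23·3 + 0.11·2 + 0.15·3 + 0.16·4 = 2.91 bits/symbol.

2.91 bits/symbol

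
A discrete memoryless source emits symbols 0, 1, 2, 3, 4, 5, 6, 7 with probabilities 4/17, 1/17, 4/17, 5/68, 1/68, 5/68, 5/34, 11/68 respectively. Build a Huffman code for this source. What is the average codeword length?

2.75 bits/symbol

Repeatedly combine the two least-probable nodes; the expected code length is the sum of the merged weights.
merge 1/68 + 1/17 → 5/68
merge 5/68 + 5/68 → 5/34
merge 5/68 + 5/34 → 15/68
merge 5/34 + 11/68 → 21/68
merge 15/68 + 4/17 → 31/68
merge 4/17 + 21/68 → 37/68
merge 31/68 + 37/68 → 1
L = 5/68 + 5/34 + 15/68 + 21/68 + 31/68 + 37/68 + 1 = 11/4 = 2.75 bits/symbol.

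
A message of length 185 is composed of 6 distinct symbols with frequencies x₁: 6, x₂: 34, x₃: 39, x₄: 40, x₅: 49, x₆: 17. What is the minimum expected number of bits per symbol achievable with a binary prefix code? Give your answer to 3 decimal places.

Probabilities are the counts divided by 185.
Repeatedly combine the two least-probable nodes; the expected code length is the sum of the merged weights.
merge 6/185 + 17/185 → 23/185
merge 23/185 + 34/185 → 57/185
merge 39/185 + 8/37 → 79/185
merge 49/185 + 57/185 → 106/185
merge 79/185 + 106/185 → 1
L = 23/185 + 57/185 + 79/185 + 106/185 + 1 = 90/37 ≈ 2.432 bits/symbol.

2.432 bits/symbol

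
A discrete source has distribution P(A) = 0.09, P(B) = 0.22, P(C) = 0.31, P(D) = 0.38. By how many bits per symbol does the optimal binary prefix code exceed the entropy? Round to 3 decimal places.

Entropy H = −Σ p log₂ p ≈ 1.8475 bits.
Huffman merges: 9/100+11/50→31/100; 31/100+31/100→31/50; 19/50+31/50→1. L = 193/100 ≈ 1.9300.
L − H = 1.9300 − 1.8475 = 0.083 bits.

0.083 bits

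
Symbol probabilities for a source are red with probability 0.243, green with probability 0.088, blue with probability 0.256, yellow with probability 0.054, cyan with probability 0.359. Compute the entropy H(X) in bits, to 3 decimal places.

H = −Σ pᵢ log₂ pᵢ.
−0.243·log₂(0.243) = 0.4960
−0.088·log₂(0.088) = 0.3086
−0.256·log₂(0.256) = 0.5032
−0.054·log₂(0.054) = 0.2274
−0.359·log₂(0.359) = 0.5306
Sum ≈ 2.0657 → 2.066 bits.

2.066 bits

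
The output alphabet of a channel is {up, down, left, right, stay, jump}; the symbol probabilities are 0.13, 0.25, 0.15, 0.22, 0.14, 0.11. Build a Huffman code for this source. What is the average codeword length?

2.53 bits/symbol

Repeatedly combine the two least-probable nodes; the expected code length is the sum of the merged weights.
merge 11/100 + 13/100 → 6/25
merge 7/50 + 3/20 → 29/100
merge 11/50 + 6/25 → 23/50
merge 1/4 + 29/100 → 27/50
merge 23/50 + 27/50 → 1
L = 6/25 + 29/100 + 23/50 + 27/50 + 1 = 253/100 = 2.53 bits/symbol.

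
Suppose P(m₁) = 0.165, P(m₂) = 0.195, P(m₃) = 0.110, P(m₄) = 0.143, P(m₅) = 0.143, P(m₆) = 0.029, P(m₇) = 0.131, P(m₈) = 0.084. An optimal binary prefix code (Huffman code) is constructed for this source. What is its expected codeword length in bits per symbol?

2.918 bits/symbol

Repeatedly combine the two least-probable nodes; the expected code length is the sum of the merged weights.
merge 29/1000 + 21/250 → 113/1000
merge 11/100 + 113/1000 → 223/1000
merge 131/1000 + 143/1000 → 137/500
merge 143/1000 + 33/200 → 77/250
merge 39/200 + 223/1000 → 209/500
merge 137/500 + 77/250 → 291/500
merge 209/500 + 291/500 → 1
L = 113/1000 + 223/1000 + 137/500 + 77/250 + 209/500 + 291/500 + 1 = 1459/500 = 2.918 bits/symbol.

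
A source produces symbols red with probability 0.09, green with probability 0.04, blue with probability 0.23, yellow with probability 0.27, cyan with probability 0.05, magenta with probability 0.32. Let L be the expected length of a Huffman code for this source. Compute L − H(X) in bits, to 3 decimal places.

Entropy H = −Σ p log₂ p ≈ 2.2382 bits.
Huffman merges: 1/25+1/20→9/100; 9/100+9/100→9/50; 9/50+23/100→41/100; 27/100+8/25→59/100; 41/100+59/100→1. L = 227/100 ≈ 2.2700.
L − H = 2.2700 − 2.2382 = 0.032 bits.

0.032 bits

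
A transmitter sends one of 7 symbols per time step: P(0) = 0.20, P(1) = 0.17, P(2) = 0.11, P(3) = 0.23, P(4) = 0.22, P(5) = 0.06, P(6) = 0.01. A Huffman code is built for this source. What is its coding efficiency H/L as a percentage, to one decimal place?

Entropy H = −Σ p log₂ p ≈ 2.5275 bits.
Huffman merges: 1/100+3/50→7/100; 7/100+11/100→9/50; 17/100+9/50→7/20; 1/5+11/50→21/50; 23/100+7/20→29/50; 21/50+29/50→1. L = 13/5 ≈ 2.6000.
Efficiency = H/L = 2.5275/2.6000 = 97.2%.

97.2%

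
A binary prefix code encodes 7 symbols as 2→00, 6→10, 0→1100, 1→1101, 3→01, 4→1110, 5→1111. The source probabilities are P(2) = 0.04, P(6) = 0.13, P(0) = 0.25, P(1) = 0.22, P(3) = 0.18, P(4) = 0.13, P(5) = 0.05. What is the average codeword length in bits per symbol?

3.3 bits/symbol

L̄ = Σ pᵢ·ℓᵢ = 0.04·2 + 0.13·2 + 0.25·4 + 0.22·4 + 0.18·2 + 0.13·4 + 0.05·4 = 3.3 bits/symbol.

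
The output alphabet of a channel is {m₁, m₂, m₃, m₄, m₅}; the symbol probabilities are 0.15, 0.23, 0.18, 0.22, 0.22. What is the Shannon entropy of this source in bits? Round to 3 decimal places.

H = −Σ pᵢ log₂ pᵢ.
−0.15·log₂(0.15) = 0.4105
−0.23·log₂(0.23) = 0.4877
−0.18·log₂(0.18) = 0.4453
−0.22·log₂(0.22) = 0.4806
−0.22·log₂(0.22) = 0.4806
Sum ≈ 2.3047 → 2.305 bits.

2.305 bits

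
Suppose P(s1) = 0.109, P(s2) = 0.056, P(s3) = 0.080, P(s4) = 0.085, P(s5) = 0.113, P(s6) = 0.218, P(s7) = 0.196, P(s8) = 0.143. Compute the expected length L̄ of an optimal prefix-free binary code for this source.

Repeatedly combine the two least-probable nodes; the expected code length is the sum of the merged weights.
merge 7/125 + 2/25 → 17/125
merge 17/200 + 109/1000 → 97/500
merge 113/1000 + 17/125 → 249/1000
merge 143/1000 + 97/500 → 337/1000
merge 49/250 + 109/500 → 207/500
merge 249/1000 + 337/1000 → 293/500
merge 207/500 + 293/500 → 1
L = 17/125 + 97/500 + 249/1000 + 337/1000 + 207/500 + 293/500 + 1 = 729/250 = 2.916 bits/symbol.

2.916 bits/symbol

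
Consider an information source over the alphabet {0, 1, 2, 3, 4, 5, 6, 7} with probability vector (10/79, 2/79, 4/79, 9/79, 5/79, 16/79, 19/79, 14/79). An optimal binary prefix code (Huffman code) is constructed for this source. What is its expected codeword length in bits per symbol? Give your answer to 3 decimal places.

2.772 bits/symbol

Repeatedly combine the two least-probable nodes; the expected code length is the sum of the merged weights.
merge 2/79 + 4/79 → 6/79
merge 5/79 + 6/79 → 11/79
merge 9/79 + 10/79 → 19/79
merge 11/79 + 14/79 → 25/79
merge 16/79 + 19/79 → 35/79
merge 19/79 + 25/79 → 44/79
merge 35/79 + 44/79 → 1
L = 6/79 + 11/79 + 19/79 + 25/79 + 35/79 + 44/79 + 1 = 219/79 ≈ 2.772 bits/symbol.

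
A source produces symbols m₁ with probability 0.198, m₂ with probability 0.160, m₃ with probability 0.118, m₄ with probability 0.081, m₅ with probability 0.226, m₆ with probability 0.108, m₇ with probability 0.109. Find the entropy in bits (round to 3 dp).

2.723 bits

H = −Σ pᵢ log₂ pᵢ.
−0.198·log₂(0.198) = 0.4626
−0.160·log₂(0.160) = 0.4230
−0.118·log₂(0.118) = 0.3638
−0.081·log₂(0.081) = 0.2937
−0.226·log₂(0.226) = 0.4849
−0.108·log₂(0.108) = 0.3468
−0.109·log₂(0.109) = 0.3485
Sum ≈ 2.7234 → 2.723 bits.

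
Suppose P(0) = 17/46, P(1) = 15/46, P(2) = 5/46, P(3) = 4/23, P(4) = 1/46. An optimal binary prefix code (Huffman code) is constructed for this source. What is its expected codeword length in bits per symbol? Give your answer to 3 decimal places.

Repeatedly combine the two least-probable nodes; the expected code length is the sum of the merged weights.
merge 1/46 + 5/46 → 3/23
merge 3/23 + 4/23 → 7/23
merge 7/23 + 15/46 → 29/46
merge 17/46 + 29/46 → 1
L = 3/23 + 7/23 + 29/46 + 1 = 95/46 ≈ 2.065 bits/symbol.

2.065 bits/symbol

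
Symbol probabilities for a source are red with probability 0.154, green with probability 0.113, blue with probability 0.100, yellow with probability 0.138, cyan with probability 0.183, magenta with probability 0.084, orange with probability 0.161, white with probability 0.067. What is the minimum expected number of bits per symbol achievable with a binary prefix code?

Repeatedly combine the two least-probable nodes; the expected code length is the sum of the merged weights.
merge 67/1000 + 21/250 → 151/1000
merge 1/10 + 113/1000 → 213/1000
merge 69/500 + 151/1000 → 289/1000
merge 77/500 + 161/1000 → 63/200
merge 183/1000 + 213/1000 → 99/250
merge 289/1000 + 63/200 → 151/250
merge 99/250 + 151/250 → 1
L = 151/1000 + 213/1000 + 289/1000 + 63/200 + 99/250 + 151/250 + 1 = 371/125 = 2.968 bits/symbol.

2.968 bits/symbol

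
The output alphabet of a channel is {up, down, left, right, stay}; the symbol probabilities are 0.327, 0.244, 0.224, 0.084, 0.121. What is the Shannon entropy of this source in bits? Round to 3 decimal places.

H = −Σ pᵢ log₂ pᵢ.
−0.327·log₂(0.327) = 0.5273
−0.244·log₂(0.244) = 0.4966
−0.224·log₂(0.224) = 0.4835
−0.084·log₂(0.084) = 0.3002
−0.121·log₂(0.121) = 0.3687
Sum ≈ 2.1762 → 2.176 bits.

2.176 bits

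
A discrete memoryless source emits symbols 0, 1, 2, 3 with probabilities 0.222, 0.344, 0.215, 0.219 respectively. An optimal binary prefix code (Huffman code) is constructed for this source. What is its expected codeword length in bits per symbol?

2 bits/symbol

Repeatedly combine the two least-probable nodes; the expected code length is the sum of the merged weights.
merge 43/200 + 219/1000 → 217/500
merge 111/500 + 43/125 → 283/500
merge 217/500 + 283/500 → 1
L = 217/500 + 283/500 + 1 = 2 bits/symbol.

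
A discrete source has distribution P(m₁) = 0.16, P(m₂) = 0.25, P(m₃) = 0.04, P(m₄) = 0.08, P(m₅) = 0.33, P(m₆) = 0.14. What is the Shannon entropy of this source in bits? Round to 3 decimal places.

H = −Σ pᵢ log₂ pᵢ.
−0.16·log₂(0.16) = 0.4230
−0.25·log₂(0.25) = 0.5000
−0.04·log₂(0.04) = 0.1858
−0.08·log₂(0.08) = 0.2915
−0.33·log₂(0.33) = 0.5278
−0.14·log₂(0.14) = 0.3971
Sum ≈ 2.3252 → 2.325 bits.

2.325 bits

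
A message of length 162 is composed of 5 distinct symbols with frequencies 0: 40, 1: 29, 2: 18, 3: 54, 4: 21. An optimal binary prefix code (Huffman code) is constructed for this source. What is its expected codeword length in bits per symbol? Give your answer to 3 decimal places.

Probabilities are the counts divided by 162.
Repeatedly combine the two least-probable nodes; the expected code length is the sum of the merged weights.
merge 1/9 + 7/54 → 13/54
merge 29/162 + 13/54 → 34/81
merge 20/81 + 1/3 → 47/81
merge 34/81 + 47/81 → 1
L = 13/54 + 34/81 + 47/81 + 1 = 121/54 ≈ 2.241 bits/symbol.

2.241 bits/symbol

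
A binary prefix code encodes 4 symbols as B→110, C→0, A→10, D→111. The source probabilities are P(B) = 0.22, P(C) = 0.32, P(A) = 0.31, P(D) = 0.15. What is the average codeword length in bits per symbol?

2.05 bits/symbol

L̄ = Σ pᵢ·ℓᵢ = 0.22·3 + 0.32·1 + 0.31·2 + 0.15·3 = 2.05 bits/symbol.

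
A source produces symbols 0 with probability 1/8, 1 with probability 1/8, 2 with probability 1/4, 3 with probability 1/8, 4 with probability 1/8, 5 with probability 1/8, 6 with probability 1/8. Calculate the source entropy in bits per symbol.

Each probability is a power of 1/2, so log₂(1/p) is an integer.
H = Σ p·log₂(1/p) = 1/8·3 + 1/8·3 + 1/4·2 + 1/8·3 + 1/8·3 + 1/8·3 + 1/8·3 = 2.75 bits.

2.75 bits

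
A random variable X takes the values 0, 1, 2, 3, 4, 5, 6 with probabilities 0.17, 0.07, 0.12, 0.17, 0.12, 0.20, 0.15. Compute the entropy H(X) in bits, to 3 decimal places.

H = −Σ pᵢ log₂ pᵢ.
−0.17·log₂(0.17) = 0.4346
−0.07·log₂(0.07) = 0.2686
−0.12·log₂(0.12) = 0.3671
−0.17·log₂(0.17) = 0.4346
−0.12·log₂(0.12) = 0.3671
−0.20·log₂(0.20) = 0.4644
−0.15·log₂(0.15) = 0.4105
Sum ≈ 2.7468 → 2.747 bits.

2.747 bits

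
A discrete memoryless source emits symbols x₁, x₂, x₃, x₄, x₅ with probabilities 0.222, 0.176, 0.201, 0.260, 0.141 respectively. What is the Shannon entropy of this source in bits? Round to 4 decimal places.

H = −Σ pᵢ log₂ pᵢ.
−0.222·log₂(0.222) = 0.4820
−0.176·log₂(0.176) = 0.4411
−0.201·log₂(0.201) = 0.4653
−0.260·log₂(0.260) = 0.5053
−0.141·log₂(0.141) = 0.3985
Sum ≈ 2.2922 → 2.2922 bits.

2.2922 bits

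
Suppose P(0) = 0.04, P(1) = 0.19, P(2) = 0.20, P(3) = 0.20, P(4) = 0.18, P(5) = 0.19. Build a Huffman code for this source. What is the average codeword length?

Repeatedly combine the two least-probable nodes; the expected code length is the sum of the merged weights.
merge 1/25 + 9/50 → 11/50
merge 19/100 + 19/100 → 19/50
merge 1/5 + 1/5 → 2/5
merge 11/50 + 19/50 → 3/5
merge 2/5 + 3/5 → 1
L = 11/50 + 19/50 + 2/5 + 3/5 + 1 = 13/5 = 2.6 bits/symbol.

2.6 bits/symbol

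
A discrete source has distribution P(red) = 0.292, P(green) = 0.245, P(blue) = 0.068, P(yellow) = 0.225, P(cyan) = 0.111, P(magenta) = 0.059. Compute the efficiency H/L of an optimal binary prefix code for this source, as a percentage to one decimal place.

Entropy H = −Σ p log₂ p ≈ 2.3566 bits.
Huffman merges: 59/1000+17/250→127/1000; 111/1000+127/1000→119/500; 9/40+119/500→463/1000; 49/200+73/250→537/1000; 463/1000+537/1000→1. L = 473/200 ≈ 2.3650.
Efficiency = H/L = 2.3566/2.3650 = 99.6%.

99.6%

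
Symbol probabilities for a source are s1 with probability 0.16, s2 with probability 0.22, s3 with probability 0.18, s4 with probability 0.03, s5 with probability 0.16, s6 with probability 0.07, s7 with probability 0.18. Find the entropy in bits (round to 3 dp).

2.638 bits

H = −Σ pᵢ log₂ pᵢ.
−0.16·log₂(0.16) = 0.4230
−0.22·log₂(0.22) = 0.4806
−0.18·log₂(0.18) = 0.4453
−0.03·log₂(0.03) = 0.1518
−0.16·log₂(0.16) = 0.4230
−0.07·log₂(0.07) = 0.2686
−0.18·log₂(0.18) = 0.4453
Sum ≈ 2.6375 → 2.638 bits.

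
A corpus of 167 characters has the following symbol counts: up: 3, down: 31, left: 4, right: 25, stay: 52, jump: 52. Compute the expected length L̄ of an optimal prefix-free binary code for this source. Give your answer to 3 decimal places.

2.234 bits/symbol

Probabilities are the counts divided by 167.
Repeatedly combine the two least-probable nodes; the expected code length is the sum of the merged weights.
merge 3/167 + 4/167 → 7/167
merge 7/167 + 25/167 → 32/167
merge 31/167 + 32/167 → 63/167
merge 52/167 + 52/167 → 104/167
merge 63/167 + 104/167 → 1
L = 7/167 + 32/167 + 63/167 + 104/167 + 1 = 373/167 ≈ 2.234 bits/symbol.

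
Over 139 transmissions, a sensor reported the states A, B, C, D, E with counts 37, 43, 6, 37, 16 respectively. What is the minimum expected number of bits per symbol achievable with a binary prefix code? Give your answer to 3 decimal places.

Probabilities are the counts divided by 139.
Repeatedly combine the two least-probable nodes; the expected code length is the sum of the merged weights.
merge 6/139 + 16/139 → 22/139
merge 22/139 + 37/139 → 59/139
merge 37/139 + 43/139 → 80/139
merge 59/139 + 80/139 → 1
L = 22/139 + 59/139 + 80/139 + 1 = 300/139 ≈ 2.158 bits/symbol.

2.158 bits/symbol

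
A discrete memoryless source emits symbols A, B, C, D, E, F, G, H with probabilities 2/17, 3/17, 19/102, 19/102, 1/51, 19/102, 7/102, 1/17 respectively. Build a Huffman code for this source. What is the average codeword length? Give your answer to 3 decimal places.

Repeatedly combine the two least-probable nodes; the expected code length is the sum of the merged weights.
merge 1/51 + 1/17 → 4/51
merge 7/102 + 4/51 → 5/34
merge 2/17 + 5/34 → 9/34
merge 3/17 + 19/102 → 37/102
merge 19/102 + 19/102 → 19/51
merge 9/34 + 37/102 → 32/51
merge 19/51 + 32/51 → 1
L = 4/51 + 5/34 + 9/34 + 37/102 + 19/51 + 32/51 + 1 = 97/34 ≈ 2.853 bits/symbol.

2.853 bits/symbol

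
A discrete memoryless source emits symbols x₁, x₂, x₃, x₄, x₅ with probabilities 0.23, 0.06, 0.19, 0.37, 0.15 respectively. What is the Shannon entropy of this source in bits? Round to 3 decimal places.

2.128 bits

H = −Σ pᵢ log₂ pᵢ.
−0.23·log₂(0.23) = 0.4877
−0.06·log₂(0.06) = 0.2435
−0.19·log₂(0.19) = 0.4552
−0.37·log₂(0.37) = 0.5307
−0.15·log₂(0.15) = 0.4105
Sum ≈ 2.1277 → 2.128 bits.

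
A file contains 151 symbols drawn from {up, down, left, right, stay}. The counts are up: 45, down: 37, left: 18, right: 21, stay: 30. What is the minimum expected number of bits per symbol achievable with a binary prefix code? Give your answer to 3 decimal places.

2.258 bits/symbol

Probabilities are the counts divided by 151.
Repeatedly combine the two least-probable nodes; the expected code length is the sum of the merged weights.
merge 18/151 + 21/151 → 39/151
merge 30/151 + 37/151 → 67/151
merge 39/151 + 45/151 → 84/151
merge 67/151 + 84/151 → 1
L = 39/151 + 67/151 + 84/151 + 1 = 341/151 ≈ 2.258 bits/symbol.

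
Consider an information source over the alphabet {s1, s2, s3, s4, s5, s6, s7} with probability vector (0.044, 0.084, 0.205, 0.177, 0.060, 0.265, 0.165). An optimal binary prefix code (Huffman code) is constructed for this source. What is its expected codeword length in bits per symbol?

2.634 bits/symbol

Repeatedly combine the two least-probable nodes; the expected code length is the sum of the merged weights.
merge 11/250 + 3/50 → 13/125
merge 21/250 + 13/125 → 47/250
merge 33/200 + 177/1000 → 171/500
merge 47/250 + 41/200 → 393/1000
merge 53/200 + 171/500 → 607/1000
merge 393/1000 + 607/1000 → 1
L = 13/125 + 47/250 + 171/500 + 393/1000 + 607/1000 + 1 = 1317/500 = 2.634 bits/symbol.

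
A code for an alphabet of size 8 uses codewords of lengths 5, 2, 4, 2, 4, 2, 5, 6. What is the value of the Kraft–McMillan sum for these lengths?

With common denominator 2^6 = 64: Σ 2^(−ℓᵢ) = 2/64 + 16/64 + 4/64 + 16/64 + 4/64 + 16/64 + 2/64 + 1/64 = 61/64 = 0.953125.

0.953125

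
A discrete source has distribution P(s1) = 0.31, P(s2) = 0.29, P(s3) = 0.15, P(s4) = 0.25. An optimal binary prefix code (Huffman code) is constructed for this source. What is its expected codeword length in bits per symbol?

Repeatedly combine the two least-probable nodes; the expected code length is the sum of the merged weights.
merge 3/20 + 1/4 → 2/5
merge 29/100 + 31/100 → 3/5
merge 2/5 + 3/5 → 1
L = 2/5 + 3/5 + 1 = 2 bits/symbol.

2 bits/symbol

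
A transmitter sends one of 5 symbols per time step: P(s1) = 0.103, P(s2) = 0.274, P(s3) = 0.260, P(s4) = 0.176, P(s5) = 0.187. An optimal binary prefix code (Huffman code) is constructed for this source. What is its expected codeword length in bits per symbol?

Repeatedly combine the two least-probable nodes; the expected code length is the sum of the merged weights.
merge 103/1000 + 22/125 → 279/1000
merge 187/1000 + 13/50 → 447/1000
merge 137/500 + 279/1000 → 553/1000
merge 447/1000 + 553/1000 → 1
L = 279/1000 + 447/1000 + 553/1000 + 1 = 2279/1000 = 2.279 bits/symbol.

2.279 bits/symbol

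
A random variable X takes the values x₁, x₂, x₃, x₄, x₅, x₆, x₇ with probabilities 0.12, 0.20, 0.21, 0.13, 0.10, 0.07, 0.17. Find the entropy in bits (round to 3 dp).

2.722 bits

H = −Σ pᵢ log₂ pᵢ.
−0.12·log₂(0.12) = 0.3671
−0.20·log₂(0.20) = 0.4644
−0.21·log₂(0.21) = 0.4728
−0.13·log₂(0.13) = 0.3826
−0.10·log₂(0.10) = 0.3322
−0.07·log₂(0.07) = 0.2686
−0.17·log₂(0.17) = 0.4346
Sum ≈ 2.7223 → 2.722 bits.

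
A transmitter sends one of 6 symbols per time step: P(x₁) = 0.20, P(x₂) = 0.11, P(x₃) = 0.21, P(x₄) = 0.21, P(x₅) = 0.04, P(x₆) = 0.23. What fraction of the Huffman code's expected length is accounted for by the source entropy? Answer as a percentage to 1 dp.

Entropy H = −Σ p log₂ p ≈ 2.4337 bits.
Huffman merges: 1/25+11/100→3/20; 3/20+1/5→7/20; 21/100+21/100→21/50; 23/100+7/20→29/50; 21/50+29/50→1. L = 5/2 ≈ 2.5000.
Efficiency = H/L = 2.4337/2.5000 = 97.3%.

97.3%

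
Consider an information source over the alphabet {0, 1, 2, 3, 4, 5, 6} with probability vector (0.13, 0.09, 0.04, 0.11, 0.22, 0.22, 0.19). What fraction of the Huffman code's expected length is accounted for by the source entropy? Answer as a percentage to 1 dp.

Entropy H = −Σ p log₂ p ≈ 2.6477 bits.
Huffman merges: 1/25+9/100→13/100; 11/100+13/100→6/25; 13/100+19/100→8/25; 11/50+11/50→11/25; 6/25+8/25→14/25; 11/25+14/25→1. L = 269/100 ≈ 2.6900.
Efficiency = H/L = 2.6477/2.6900 = 98.4%.

98.4%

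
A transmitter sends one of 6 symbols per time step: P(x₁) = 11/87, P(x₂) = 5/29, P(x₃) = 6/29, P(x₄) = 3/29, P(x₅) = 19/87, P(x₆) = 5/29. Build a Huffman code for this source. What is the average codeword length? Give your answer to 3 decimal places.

Repeatedly combine the two least-probable nodes; the expected code length is the sum of the merged weights.
merge 3/29 + 11/87 → 20/87
merge 5/29 + 5/29 → 10/29
merge 6/29 + 19/87 → 37/87
merge 20/87 + 10/29 → 50/87
merge 37/87 + 50/87 → 1
L = 20/87 + 10/29 + 37/87 + 50/87 + 1 = 224/87 ≈ 2.575 bits/symbol.

2.575 bits/symbol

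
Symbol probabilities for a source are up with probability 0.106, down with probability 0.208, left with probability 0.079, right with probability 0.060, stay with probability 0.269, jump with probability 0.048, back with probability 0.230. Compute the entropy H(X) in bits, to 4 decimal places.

H = −Σ pᵢ log₂ pᵢ.
−0.106·log₂(0.106) = 0.3432
−0.208·log₂(0.208) = 0.4712
−0.079·log₂(0.079) = 0.2893
−0.060·log₂(0.060) = 0.2435
−0.269·log₂(0.269) = 0.5096
−0.048·log₂(0.048) = 0.2103
−0.230·log₂(0.230) = 0.4877
Sum ≈ 2.5548 → 2.5548 bits.

2.5548 bits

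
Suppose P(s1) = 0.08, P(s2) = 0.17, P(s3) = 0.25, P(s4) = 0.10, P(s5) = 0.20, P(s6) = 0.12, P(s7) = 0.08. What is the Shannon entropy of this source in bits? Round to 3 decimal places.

2.681 bits

H = −Σ pᵢ log₂ pᵢ.
−0.08·log₂(0.08) = 0.2915
−0.17·log₂(0.17) = 0.4346
−0.25·log₂(0.25) = 0.5000
−0.10·log₂(0.10) = 0.3322
−0.20·log₂(0.20) = 0.4644
−0.12·log₂(0.12) = 0.3671
−0.08·log₂(0.08) = 0.2915
Sum ≈ 2.6812 → 2.681 bits.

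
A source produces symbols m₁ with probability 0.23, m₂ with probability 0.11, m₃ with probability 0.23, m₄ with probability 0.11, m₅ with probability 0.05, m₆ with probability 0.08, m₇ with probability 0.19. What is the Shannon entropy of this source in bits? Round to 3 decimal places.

H = −Σ pᵢ log₂ pᵢ.
−0.23·log₂(0.23) = 0.4877
−0.11·log₂(0.11) = 0.3503
−0.23·log₂(0.23) = 0.4877
−0.11·log₂(0.11) = 0.3503
−0.05·log₂(0.05) = 0.2161
−0.08·log₂(0.08) = 0.2915
−0.19·log₂(0.19) = 0.4552
Sum ≈ 2.6387 → 2.639 bits.

2.639 bits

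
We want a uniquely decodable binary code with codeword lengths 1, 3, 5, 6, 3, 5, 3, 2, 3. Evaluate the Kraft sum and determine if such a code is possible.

1.328125; no

With common denominator 2^6 = 64: Σ 2^(−ℓᵢ) = 32/64 + 8/64 + 2/64 + 1/64 + 8/64 + 2/64 + 8/64 + 16/64 + 8/64 = 85/64 = 1.328125.
Kraft's inequality requires Σ ≤ 1; here Σ = 1.328125 > 1, so no such prefix code exists.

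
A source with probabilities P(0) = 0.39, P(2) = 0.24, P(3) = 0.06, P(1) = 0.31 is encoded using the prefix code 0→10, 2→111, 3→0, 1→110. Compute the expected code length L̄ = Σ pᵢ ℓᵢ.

L̄ = Σ pᵢ·ℓᵢ = 0.39·2 + 0.24·3 + 0.06·1 + 0.31·3 = 2.49 bits/symbol.

2.49 bits/symbol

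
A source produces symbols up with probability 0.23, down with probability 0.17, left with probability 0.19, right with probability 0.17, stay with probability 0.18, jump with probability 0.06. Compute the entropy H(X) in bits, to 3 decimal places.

2.501 bits

H = −Σ pᵢ log₂ pᵢ.
−0.23·log₂(0.23) = 0.4877
−0.17·log₂(0.17) = 0.4346
−0.19·log₂(0.19) = 0.4552
−0.17·log₂(0.17) = 0.4346
−0.18·log₂(0.18) = 0.4453
−0.06·log₂(0.06) = 0.2435
Sum ≈ 2.5009 → 2.501 bits.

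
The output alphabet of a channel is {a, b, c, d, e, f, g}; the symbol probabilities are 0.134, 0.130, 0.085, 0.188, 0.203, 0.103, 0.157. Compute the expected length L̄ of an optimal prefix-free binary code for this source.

Repeatedly combine the two least-probable nodes; the expected code length is the sum of the merged weights.
merge 17/200 + 103/1000 → 47/250
merge 13/100 + 67/500 → 33/125
merge 157/1000 + 47/250 → 69/200
merge 47/250 + 203/1000 → 391/1000
merge 33/125 + 69/200 → 609/1000
merge 391/1000 + 609/1000 → 1
L = 47/250 + 33/125 + 69/200 + 391/1000 + 609/1000 + 1 = 2797/1000 = 2.797 bits/symbol.

2.797 bits/symbol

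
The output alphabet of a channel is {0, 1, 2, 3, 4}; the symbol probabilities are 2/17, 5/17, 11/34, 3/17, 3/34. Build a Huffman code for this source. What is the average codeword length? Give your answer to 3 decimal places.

Repeatedly combine the two least-probable nodes; the expected code length is the sum of the merged weights.
merge 3/34 + 2/17 → 7/34
merge 3/17 + 7/34 → 13/34
merge 5/17 + 11/34 → 21/34
merge 13/34 + 21/34 → 1
L = 7/34 + 13/34 + 21/34 + 1 = 75/34 ≈ 2.206 bits/symbol.

2.206 bits/symbol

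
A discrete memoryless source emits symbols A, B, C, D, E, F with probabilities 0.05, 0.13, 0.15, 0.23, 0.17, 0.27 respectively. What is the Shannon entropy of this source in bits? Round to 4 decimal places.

H = −Σ pᵢ log₂ pᵢ.
−0.05·log₂(0.05) = 0.2161
−0.13·log₂(0.13) = 0.3826
−0.15·log₂(0.15) = 0.4105
−0.23·log₂(0.23) = 0.4877
−0.17·log₂(0.17) = 0.4346
−0.27·log₂(0.27) = 0.5100
Sum ≈ 2.4416 → 2.4416 bits.

2.4416 bits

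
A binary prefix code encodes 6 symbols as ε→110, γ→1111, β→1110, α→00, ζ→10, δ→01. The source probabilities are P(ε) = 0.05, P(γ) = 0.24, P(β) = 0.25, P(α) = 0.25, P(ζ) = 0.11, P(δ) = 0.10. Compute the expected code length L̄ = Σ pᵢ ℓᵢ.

3.03 bits/symbol

L̄ = Σ pᵢ·ℓᵢ = 0.05·3 + 0.24·4 + 0.25·4 + 0.25·2 + 0.11·2 + 0.10·2 = 3.03 bits/symbol.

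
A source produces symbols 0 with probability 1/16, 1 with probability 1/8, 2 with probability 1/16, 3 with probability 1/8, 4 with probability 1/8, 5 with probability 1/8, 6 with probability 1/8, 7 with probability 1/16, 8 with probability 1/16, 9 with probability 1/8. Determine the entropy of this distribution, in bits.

Each probability is a power of 1/2, so log₂(1/p) is an integer.
H = Σ p·log₂(1/p) = 1/16·4 + 1/8·3 + 1/16·4 + 1/8·3 + 1/8·3 + 1/8·3 + 1/8·3 + 1/16·4 + 1/16·4 + 1/8·3 = 3.25 bits.

3.25 bits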